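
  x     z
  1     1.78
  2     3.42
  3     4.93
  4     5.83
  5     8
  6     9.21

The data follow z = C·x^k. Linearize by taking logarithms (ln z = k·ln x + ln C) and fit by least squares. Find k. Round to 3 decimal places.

k = 0.909

Let Y = ln z. Fitting Y = k·ln x + ln C by least squares:
Over the data: Σln x = 6.5793, Σ(ln x)² = 9.4099, Σln z = 9.4643, Σln x·ln z = 12.3740.
Normal system: [[9.4099, 6.5793]; [6.5793, 6]]·[k, ln C]ᵀ = [12.3740, 9.4643]ᵀ.
Solving (det = 13.1729): k = 0.90912, ln C = 0.58050.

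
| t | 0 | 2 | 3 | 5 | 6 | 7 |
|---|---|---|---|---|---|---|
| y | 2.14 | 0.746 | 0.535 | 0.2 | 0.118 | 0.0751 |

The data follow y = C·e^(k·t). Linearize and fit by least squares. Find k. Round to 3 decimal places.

k = -0.476

With ln yᵢ as the transformed response and tᵢ as the regressor:
Over the data: Σt = 23.0000, Σ(t)² = 123.0000, Σln y = -6.4932, Σt·ln y = -41.4547.
Normal system: [[123.0000, 23.0000]; [23.0000, 6]]·[k, ln C]ᵀ = [-41.4547, -6.4932]ᵀ.
Δ = 123.0000·6 − (23.0000)² = 209.0000; k = (-41.4547·6 − 23.0000·-6.4932)/209.0000 = -0.47553, ln C = (123.0000·-6.4932 − 23.0000·-41.4547)/209.0000 = 0.74067.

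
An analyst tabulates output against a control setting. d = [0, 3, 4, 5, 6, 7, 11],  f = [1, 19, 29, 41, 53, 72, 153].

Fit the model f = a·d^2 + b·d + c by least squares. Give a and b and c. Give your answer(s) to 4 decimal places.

Compute the Gram sums: Σd^2·d^2 = 19300, Σd^2·d = 2106, Σd^2 = 256, Σd·d = 256, Σd = 36, Σ1 = 7.
And Σd^2·f = 25609, Σd·f = 2883, Σf = 368.
Normal equations: [[19300, 2106, 256]; [2106, 256, 36]; [256, 36, 7]]·[a, b, c]ᵀ = [25609, 2883, 368]ᵀ.
Row-reducing yields a = 276823/283362, b = 292221/94454, c = 132190/141681.

a = 0.9769, b = 3.0938, c = 0.9330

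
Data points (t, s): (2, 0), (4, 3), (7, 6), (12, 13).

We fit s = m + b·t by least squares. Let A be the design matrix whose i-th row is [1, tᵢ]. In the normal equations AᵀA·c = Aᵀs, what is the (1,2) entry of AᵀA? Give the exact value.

25

Row 1 ↔ basis 1, column 2 ↔ basis t, so (AᵀA)_{1,2} = Σᵢ t = (1)·(2) + (1)·(4) + (1)·(7) + (1)·(12) = 25.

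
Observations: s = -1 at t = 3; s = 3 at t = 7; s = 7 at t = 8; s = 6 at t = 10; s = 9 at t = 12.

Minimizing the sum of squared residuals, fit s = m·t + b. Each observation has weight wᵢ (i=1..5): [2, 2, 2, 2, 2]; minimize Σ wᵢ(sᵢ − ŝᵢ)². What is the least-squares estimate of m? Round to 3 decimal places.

m = 1.087

Entries of XᵀWX: Σwᵢ·t·t = 732, Σwᵢ·t = 80, Σwᵢ·1 = 10.
And Σwᵢ·t·s = 484, Σwᵢ·s = 48.
XᵀWX·[m, b]ᵀ = XᵀWs becomes [[732, 80]; [80, 10]]·[m, b]ᵀ = [484, 48]ᵀ.
Determinant 732·10 − 80² = 920.
m = (484·10 − 80·48)/920 = 25/23; b = (732·48 − 80·484)/920 = -448/115.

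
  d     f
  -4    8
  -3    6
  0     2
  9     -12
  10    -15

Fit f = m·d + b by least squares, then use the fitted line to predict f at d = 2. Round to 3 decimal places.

f̂ = -1.564

Compute the Gram sums: Σd·d = 206, Σd = 12, Σ1 = 5.
For Aᵀf: Σd·f = -308, Σf = -11.
Determinant 206·5 − 12² = 886.
m = ((-308)·5 − 12·(-11))/886 = -704/443; b = (206·(-11) − 12·(-308))/886 = 715/443.
At d = 2: f̂ = (-704/443)·(2) + (715/443)·(1) = -693/443.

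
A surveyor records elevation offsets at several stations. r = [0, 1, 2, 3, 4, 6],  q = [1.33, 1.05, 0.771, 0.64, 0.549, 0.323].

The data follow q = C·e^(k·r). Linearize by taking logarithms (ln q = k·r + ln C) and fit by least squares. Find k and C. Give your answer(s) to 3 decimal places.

Taking logs, ln q = k·r + ln C, so regress ln q on r.
Over the data: Σr = 16.0000, Σ(r)² = 66.0000, Σln q = -2.1021, Σr·ln q = -10.9895.
Normal system: [[66.0000, 16.0000]; [16.0000, 6]]·[k, ln C]ᵀ = [-10.9895, -2.1021]ᵀ.
Slope k = (n·Σr·ln q − Σr·Σln q)/(n·Σ(r)² − (Σr)²) = (6·-10.9895 − 16.0000·-2.1021)/140.0000 = -0.23073; ln C = (Σln q − k·Σr)/n = 0.26493, so C = exp(0.26493) = 1.30333.

k = -0.231, C = 1.303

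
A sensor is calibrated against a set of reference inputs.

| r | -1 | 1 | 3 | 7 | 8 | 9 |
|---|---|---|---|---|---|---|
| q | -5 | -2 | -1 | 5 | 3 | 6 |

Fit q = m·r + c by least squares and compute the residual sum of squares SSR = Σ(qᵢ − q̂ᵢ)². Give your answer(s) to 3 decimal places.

The normal equations are: 205·m + 27·c = 113;  27·m + 6·c = 6.
Δ = 205·6 − 27² = 501.
m = (113·6 − 27·6)/501 = 172/167; c = (205·6 − 27·113)/501 = -607/167.
Residuals: -56/167, 101/167, -76/167, 238/167, -268/167, 61/167; SSR = 906/167.

SSR = 5.425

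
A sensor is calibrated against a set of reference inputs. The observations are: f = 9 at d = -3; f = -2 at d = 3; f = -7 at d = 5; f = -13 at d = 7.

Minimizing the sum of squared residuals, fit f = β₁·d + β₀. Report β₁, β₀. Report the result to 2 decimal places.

β₁ = -2.14, β₀ = 3.18

Entries of AᵀA: Σd·d = 92, Σd = 12, Σ1 = 4.
For Aᵀf: Σd·f = -159, Σf = -13.
Δ = 92·4 − 12² = 224.
β₁ = ((-159)·4 − 12·(-13))/224 = -15/7; β₀ = (92·(-13) − 12·(-159))/224 = 89/28.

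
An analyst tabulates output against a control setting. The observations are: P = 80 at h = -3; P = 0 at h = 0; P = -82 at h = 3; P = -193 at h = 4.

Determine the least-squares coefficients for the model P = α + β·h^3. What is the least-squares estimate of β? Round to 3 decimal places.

β = -3.004

Entries of MᵀM: Σ1 = 4, Σh^3 = 64, Σh^3·h^3 = 5554.
Moment sums: ΣP = -195, Σh^3·P = -16726.
Normal equations: [[4, 64]; [64, 5554]]·[α, β]ᵀ = [-195, -16726]ᵀ.
Determinant 4·5554 − 64² = 18120.
α = ((-195)·5554 − 64·(-16726))/18120 = -6283/9060; β = (4·(-16726) − 64·(-195))/18120 = -6803/2265.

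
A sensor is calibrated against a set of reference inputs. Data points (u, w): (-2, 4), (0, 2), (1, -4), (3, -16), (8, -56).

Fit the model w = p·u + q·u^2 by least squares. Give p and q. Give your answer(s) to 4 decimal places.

With design matrix X, XᵀX = [[78, 532]; [532, 4194]] and Xᵀw = [-508, -3716]ᵀ.
det = 78·4194 − 532² = 44108.
p = ((-508)·4194 − 532·(-3716))/44108 = -38410/11027; q = (78·(-3716) − 532·(-508))/44108 = -4898/11027.

p = -3.4833, q = -0.4442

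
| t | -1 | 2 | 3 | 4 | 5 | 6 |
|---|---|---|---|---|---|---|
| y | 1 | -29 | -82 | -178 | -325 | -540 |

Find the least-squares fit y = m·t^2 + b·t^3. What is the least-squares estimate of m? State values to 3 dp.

m = -3.219

Sums needed: Σt^2·t^2 = 2275, Σt^2·t^3 = 12199, Σt^3·t^3 = 67171.
Right-hand side: Σt^2·y = -31266, Σt^3·y = -171104.
Δ = 2275·67171 − 12199² = 3998424.
m = ((-31266)·67171 − 12199·(-171104))/3998424 = -6435395/1999212; b = (2275·(-171104) − 12199·(-31266))/3998424 = -3923833/1999212.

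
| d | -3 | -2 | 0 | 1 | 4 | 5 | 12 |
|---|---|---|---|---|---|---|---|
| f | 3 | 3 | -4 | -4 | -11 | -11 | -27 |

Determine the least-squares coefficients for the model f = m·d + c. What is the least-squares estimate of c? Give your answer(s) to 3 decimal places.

c = -2.387

The normal system XᵀX·[m, c]ᵀ = Xᵀf is [[199, 17]; [17, 7]]·[m, c]ᵀ = [-442, -51]ᵀ.
Eliminating c: 7·(row 1) − 17·(row 2) gives 1104·m = 7·(-442) − 17·(-51) = -2227, so m = -2227/1104.
Then c = ((-51) − 17·(-2227/1104))/7 = -2635/1104.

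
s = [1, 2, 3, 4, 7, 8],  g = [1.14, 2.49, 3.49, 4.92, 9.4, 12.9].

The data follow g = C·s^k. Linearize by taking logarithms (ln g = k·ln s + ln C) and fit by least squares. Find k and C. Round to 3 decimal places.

k = 1.128, C = 1.097

Taking logs, ln g = k·ln s + ln C, so regress ln g on ln s.
AᵀA = [[11.7199, 7.2034]; [7.2034, 6]], rhs = [13.8921, 8.6845]ᵀ  (here Σln s = 7.2034, Σ(ln s)² = 11.7199, Σln g = 8.6845, Σln s·ln g = 13.8921).
Δ = 11.7199·6 − (7.2034)² = 18.4301; k = (13.8921·6 − 7.2034·8.6845)/18.4301 = 1.12832, ln C = (11.7199·8.6845 − 7.2034·13.8921)/18.4301 = 0.09278, so C = exp(0.09278) = 1.09722.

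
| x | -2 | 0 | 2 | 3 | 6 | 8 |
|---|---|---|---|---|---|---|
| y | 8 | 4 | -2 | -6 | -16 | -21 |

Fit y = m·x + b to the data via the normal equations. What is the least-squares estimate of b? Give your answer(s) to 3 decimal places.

Entries of MᵀM: Σx·x = 117, Σx = 17, Σ1 = 6.
And Σx·y = -302, Σy = -33.
Eliminating b: 6·(row 1) − 17·(row 2) gives 413·m = 6·(-302) − 17·(-33) = -1251, so m = -1251/413.
Then b = ((-33) − 17·(-1251/413))/6 = 1273/413.

b = 3.082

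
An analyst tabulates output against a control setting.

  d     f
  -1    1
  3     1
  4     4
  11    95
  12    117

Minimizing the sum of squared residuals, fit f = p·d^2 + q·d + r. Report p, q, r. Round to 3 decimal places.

Forming XᵀX = [[35715, 3149, 291]; [3149, 291, 29]; [291, 29, 5]] and Xᵀf = [28417, 2467, 218]ᵀ gives XᵀX·[p, q, r]ᵀ = Xᵀf.
Row-reducing yields p = 108957/106832, q = -250259/106832, r = -14495/6677.

p = 1.020, q = -2.343, r = -2.171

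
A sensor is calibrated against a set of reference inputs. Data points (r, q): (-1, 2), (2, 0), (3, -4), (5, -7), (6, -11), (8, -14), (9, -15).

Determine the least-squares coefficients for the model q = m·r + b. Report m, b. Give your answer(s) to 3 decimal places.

m = -1.872, b = 1.558

Setting ∂/∂m … = 0 gives: 220·m + 32·b = -362;  32·m + 7·b = -49.
(Σr·r = 220, Σr = 32, Σ1 = 7, Σr·q = -362, Σq = -49.)
det = 220·7 − 32² = 516.
m = ((-362)·7 − 32·(-49))/516 = -161/86; b = (220·(-49) − 32·(-362))/516 = 67/43.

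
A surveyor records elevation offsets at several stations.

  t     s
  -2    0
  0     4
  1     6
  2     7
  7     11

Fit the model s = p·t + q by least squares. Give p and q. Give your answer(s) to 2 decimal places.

p = 1.15, q = 3.75

With design matrix X, XᵀX = [[58, 8]; [8, 5]] and Xᵀs = [97, 28]ᵀ.
Eliminating q: 5·(row 1) − 8·(row 2) gives 226·p = 5·97 − 8·28 = 261, so p = 261/226.
Then q = (28 − 8·(261/226))/5 = 424/113.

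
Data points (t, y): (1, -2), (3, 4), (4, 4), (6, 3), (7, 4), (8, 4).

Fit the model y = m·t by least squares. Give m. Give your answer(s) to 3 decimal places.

m = 0.594

Sums needed: Σt·t = 175.
Right-hand side: Σt·y = 104.
m = 104/175 = 0.594286.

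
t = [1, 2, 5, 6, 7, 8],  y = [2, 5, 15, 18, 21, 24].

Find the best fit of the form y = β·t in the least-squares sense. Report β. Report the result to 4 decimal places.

Setting ∂/∂β … = 0 gives: 179·β = 534.
Hence β = 534 / 179 ≈ 2.98324.

β = 2.9832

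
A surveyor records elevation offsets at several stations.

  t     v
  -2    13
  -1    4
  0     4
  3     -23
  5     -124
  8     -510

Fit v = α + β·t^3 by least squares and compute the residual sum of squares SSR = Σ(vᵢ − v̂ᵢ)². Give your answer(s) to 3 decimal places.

SSR = 7.260

Normal-equation sums: Σ1 = 6, Σt^3 = 655, Σt^3·t^3 = 278563.
And Σv = -636, Σt^3·v = -277349.
Normal equations: [[6, 655]; [655, 278563]]·[α, β]ᵀ = [-636, -277349]ᵀ.
det = 6·278563 − 655² = 1242353.
α = ((-636)·278563 − 655·(-277349))/1242353 = 4497527/1242353; β = (6·(-277349) − 655·(-636))/1242353 = -1247514/1242353.
Residuals: 88050/65387, -775629/1242353, 471885/1242353, 611232/1242353, -137371/65387, 629611/1242353; SSR = 9019504/1242353.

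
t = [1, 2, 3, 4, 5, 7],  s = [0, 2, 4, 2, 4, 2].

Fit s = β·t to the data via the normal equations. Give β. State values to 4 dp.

The normal system MᵀM·[β]ᵀ = Mᵀs is [[104]]·[β]ᵀ = [58]ᵀ.
Hence β = 58 / 104 ≈ 0.557692.

β = 0.5577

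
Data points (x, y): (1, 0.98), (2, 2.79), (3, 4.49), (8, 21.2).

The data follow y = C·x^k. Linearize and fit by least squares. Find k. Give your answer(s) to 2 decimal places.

With ln yᵢ as the transformed response and ln xᵢ as the regressor:
AᵀA = [[6.0115, 3.8712]; [3.8712, 4]], rhs = [8.7118, 5.5617]ᵀ  (here Σln x = 3.8712, Σ(ln x)² = 6.0115, Σln y = 5.5617, Σln x·ln y = 8.7118).
Solving (det = 9.0597): k = 1.46987, ln C = -0.03212.

k = 1.47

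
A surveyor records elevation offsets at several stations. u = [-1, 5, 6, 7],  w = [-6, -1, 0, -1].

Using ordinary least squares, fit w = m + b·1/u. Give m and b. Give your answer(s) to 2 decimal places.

From the data, Σ1 = 4, Σ1/u = -103/210, Σ1/u·1/u = 47989/44100.
Right-hand side: Σw = -8, Σ1/u·w = 198/35.
XᵀX·[m, b]ᵀ = Xᵀw becomes [[4, -103/210]; [-103/210, 47989/44100]]·[m, b]ᵀ = [-8, 198/35]ᵀ.
Δ = 4·(47989/44100) − (-103/210)² = 60449/14700.
m = ((-8)·(47989/44100) − (-103/210)·(198/35))/(60449/14700) = -261548/181347; b = (4·(198/35) − (-103/210)·(-8))/(60449/14700) = 274960/60449.

m = -1.44, b = 4.55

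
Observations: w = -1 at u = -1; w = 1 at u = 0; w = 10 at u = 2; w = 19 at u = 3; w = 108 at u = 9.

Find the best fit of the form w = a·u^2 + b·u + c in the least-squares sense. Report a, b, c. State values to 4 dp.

a = 1.0038, b = 2.8734, c = 0.8574

Normal-equation sums: Σu^2·u^2 = 6659, Σu^2·u = 763, Σu^2 = 95, Σu·u = 95, Σu = 13, Σ1 = 5.
And Σu^2·w = 8958, Σu·w = 1050, Σw = 137.
AᵀA·[a, b, c]ᵀ = Aᵀw becomes [[6659, 763, 95]; [763, 95, 13]; [95, 13, 5]]·[a, b, c]ᵀ = [8958, 1050, 137]ᵀ.
Row-reducing yields a = 25771/25674, b = 73771/25674, c = 3669/4279.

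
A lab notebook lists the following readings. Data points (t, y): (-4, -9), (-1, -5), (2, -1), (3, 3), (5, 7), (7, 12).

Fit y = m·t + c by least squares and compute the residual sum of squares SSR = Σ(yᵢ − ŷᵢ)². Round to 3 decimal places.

Compute the Gram sums: Σt·t = 104, Σt = 12, Σ1 = 6.
And Σt·y = 167, Σy = 7.
Normal equations: [[104, 12]; [12, 6]]·[m, c]ᵀ = [167, 7]ᵀ.
Eliminating c: 6·(row 1) − 12·(row 2) gives 480·m = 6·167 − 12·7 = 918, so m = 153/80.
Then c = (7 − 12·(153/80))/6 = -319/120.
Residuals: 157/120, -103/240, -13/6, -19/240, 23/240, 61/48; SSR = 1973/240.

SSR = 8.221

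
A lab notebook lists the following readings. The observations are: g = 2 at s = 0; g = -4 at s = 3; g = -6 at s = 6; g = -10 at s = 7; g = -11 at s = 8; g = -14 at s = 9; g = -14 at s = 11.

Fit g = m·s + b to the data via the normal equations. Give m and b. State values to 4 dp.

Sums needed: Σs·s = 360, Σs = 44, Σ1 = 7.
Moment sums: Σs·g = -486, Σg = -57.
MᵀM·[m, b]ᵀ = Mᵀg becomes [[360, 44]; [44, 7]]·[m, b]ᵀ = [-486, -57]ᵀ.
Eliminating b: 7·(row 1) − 44·(row 2) gives 584·m = 7·(-486) − 44·(-57) = -894, so m = -447/292.
Then b = ((-57) − 44·(-447/292))/7 = 108/73.

m = -1.5308, b = 1.4795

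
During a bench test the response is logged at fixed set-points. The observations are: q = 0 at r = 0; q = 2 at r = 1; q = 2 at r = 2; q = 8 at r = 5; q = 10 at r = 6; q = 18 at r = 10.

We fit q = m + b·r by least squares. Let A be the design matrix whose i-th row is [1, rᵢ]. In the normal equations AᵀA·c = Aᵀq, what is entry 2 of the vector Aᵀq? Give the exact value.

286

Entry 2 ↔ basis r, so (Aᵀq)_{2} = Σᵢ (r)·qᵢ = (0)·(0) + (1)·(2) + (2)·(2) + (5)·(8) + (6)·(10) + (10)·(18) = 286.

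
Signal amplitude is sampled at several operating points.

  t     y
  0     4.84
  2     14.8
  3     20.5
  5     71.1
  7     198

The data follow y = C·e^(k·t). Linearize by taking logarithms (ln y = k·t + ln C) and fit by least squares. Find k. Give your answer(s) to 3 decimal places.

Linearized form: ln y = k·t + ln C. From the 5 transformed points,
Σt = 17.0000, Σ(t)² = 87.0000, Σln y = 16.8443, Σt·ln y = 72.7888.
Equations: 87.0000·k + 17.0000·ln C = 72.7888;  17.0000·k + 5·ln C = 16.8443.
Δ = 87.0000·5 − (17.0000)² = 146.0000; k = (72.7888·5 − 17.0000·16.8443)/146.0000 = 0.53144, ln C = (87.0000·16.8443 − 17.0000·72.7888)/146.0000 = 1.56196.

k = 0.531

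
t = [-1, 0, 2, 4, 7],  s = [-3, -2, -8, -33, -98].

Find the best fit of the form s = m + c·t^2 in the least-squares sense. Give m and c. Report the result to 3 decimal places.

From the data, Σ1 = 5, Σt^2 = 70, Σt^2·t^2 = 2674.
And Σs = -144, Σt^2·s = -5365.
Normal equations: [[5, 70]; [70, 2674]]·[m, c]ᵀ = [-144, -5365]ᵀ.
Determinant 5·2674 − 70² = 8470.
m = ((-144)·2674 − 70·(-5365))/8470 = -679/605; c = (5·(-5365) − 70·(-144))/8470 = -3349/1694.

m = -1.122, c = -1.977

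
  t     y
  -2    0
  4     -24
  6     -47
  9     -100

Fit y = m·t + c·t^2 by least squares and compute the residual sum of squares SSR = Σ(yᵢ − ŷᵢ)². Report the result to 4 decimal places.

Forming XᵀX = [[137, 1001]; [1001, 8129]] and Xᵀy = [-1278, -10176]ᵀ gives XᵀX·[m, c]ᵀ = Xᵀy.
Determinant 137·8129 − 1001² = 111672.
m = ((-1278)·8129 − 1001·(-10176))/111672 = -3071/1692; c = (137·(-10176) − 1001·(-1278))/111672 = -19139/18612.
Residuals: 1499/3102, -445/1551, 2821/3102, -192/517; SSR = 3973/3102.

SSR = 1.2808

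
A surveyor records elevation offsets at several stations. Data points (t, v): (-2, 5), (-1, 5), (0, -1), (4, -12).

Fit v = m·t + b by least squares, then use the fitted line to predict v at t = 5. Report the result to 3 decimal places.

The normal equations are: 21·m + 1·b = -63;  1·m + 4·b = -3.
(Σt·t = 21, Σt = 1, Σ1 = 4, Σt·v = -63, Σv = -3.)
det = 21·4 − 1² = 83.
m = ((-63)·4 − 1·(-3))/83 = -3; b = (21·(-3) − 1·(-63))/83 = 0.
At t = 5: v̂ = (-3)·(5) + (0)·(1) = -15.

v̂ = -15.000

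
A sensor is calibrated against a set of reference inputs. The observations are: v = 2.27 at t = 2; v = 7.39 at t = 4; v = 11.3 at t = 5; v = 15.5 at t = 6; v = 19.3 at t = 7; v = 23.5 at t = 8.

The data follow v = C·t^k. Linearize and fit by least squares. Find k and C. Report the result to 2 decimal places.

k = 1.70, C = 0.70

Linearized form: ln v = k·ln t + ln C. From the 6 transformed points,
XᵀX = [[16.3136, 9.5060]; [9.5060, 6]], rhs = [24.4794, 14.1027]ᵀ  (here Σln t = 9.5060, Σ(ln t)² = 16.3136, Σln v = 14.1027, Σln t·ln v = 24.4794).
Solving (det = 7.5177): k = 1.70485, ln C = -0.35060, so C = exp(-0.35060) = 0.70427.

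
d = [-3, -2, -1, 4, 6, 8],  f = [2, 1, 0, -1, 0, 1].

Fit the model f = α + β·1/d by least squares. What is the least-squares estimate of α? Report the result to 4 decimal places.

Forming MᵀM = [[6, -31/24]; [-31/24, 845/576]] and Mᵀf = [3, -31/24]ᵀ gives MᵀM·[α, β]ᵀ = Mᵀf.
det = 6·(845/576) − (-31/24)² = 4109/576.
α = (3·(845/576) − (-31/24)·(-31/24))/(4109/576) = 1574/4109; β = (6·(-31/24) − (-31/24)·3)/(4109/576) = -2232/4109.

α = 0.3831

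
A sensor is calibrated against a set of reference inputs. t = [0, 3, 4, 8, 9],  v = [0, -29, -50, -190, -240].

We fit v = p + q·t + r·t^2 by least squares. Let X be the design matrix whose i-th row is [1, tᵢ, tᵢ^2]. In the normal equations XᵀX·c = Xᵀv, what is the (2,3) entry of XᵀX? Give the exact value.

1332

Row 2 ↔ basis t, column 3 ↔ basis t^2, so (XᵀX)_{2,3} = Σᵢ (t)·(t^2) = (0)·(0) + (3)·(9) + (4)·(16) + (8)·(64) + (9)·(81) = 1332.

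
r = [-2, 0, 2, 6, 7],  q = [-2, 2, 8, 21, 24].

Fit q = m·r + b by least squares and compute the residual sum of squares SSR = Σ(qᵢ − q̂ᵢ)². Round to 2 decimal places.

SSR = 2.77

AᵀA·[m, b]ᵀ = Aᵀq reads: 93·m + 13·b = 314;  13·m + 5·b = 53.
det = 93·5 − 13² = 296.
m = (314·5 − 13·53)/296 = 881/296; b = (93·53 − 13·314)/296 = 847/296.
Residuals: 323/296, -255/296, -241/296, 83/296, 45/148; SSR = 819/296.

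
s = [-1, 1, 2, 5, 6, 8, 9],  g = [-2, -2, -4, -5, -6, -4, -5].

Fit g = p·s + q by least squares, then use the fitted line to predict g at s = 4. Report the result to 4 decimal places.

From the data, Σs·s = 212, Σs = 30, Σ1 = 7.
And Σs·g = -146, Σg = -28.
Normal equations: [[212, 30]; [30, 7]]·[p, q]ᵀ = [-146, -28]ᵀ.
det = 212·7 − 30² = 584.
p = ((-146)·7 − 30·(-28))/584 = -91/292; q = (212·(-28) − 30·(-146))/584 = -389/146.
At s = 4: ĝ = (-91/292)·(4) + (-389/146)·(1) = -571/146.

ĝ = -3.9110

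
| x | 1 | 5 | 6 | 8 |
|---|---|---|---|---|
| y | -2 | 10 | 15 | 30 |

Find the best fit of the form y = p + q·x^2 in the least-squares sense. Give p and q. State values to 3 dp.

Forming AᵀA = [[4, 126]; [126, 6018]] and Aᵀy = [53, 2708]ᵀ gives AᵀA·[p, q]ᵀ = Aᵀy.
Δ = 4·6018 − 126² = 8196.
p = (53·6018 − 126·2708)/8196 = -3709/1366; q = (4·2708 − 126·53)/8196 = 2077/4098.

p = -2.715, q = 0.507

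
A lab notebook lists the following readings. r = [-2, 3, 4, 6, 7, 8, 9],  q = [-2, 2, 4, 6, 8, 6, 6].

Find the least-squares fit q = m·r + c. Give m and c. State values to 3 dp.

m = 0.833, c = 0.119

Sums needed: Σr·r = 259, Σr = 35, Σ1 = 7.
Right-hand side: Σr·q = 220, Σq = 30.
MᵀM·[m, c]ᵀ = Mᵀq becomes [[259, 35]; [35, 7]]·[m, c]ᵀ = [220, 30]ᵀ.
Eliminating c: 7·(row 1) − 35·(row 2) gives 588·m = 7·220 − 35·30 = 490, so m = 5/6.
Then c = (30 − 35·(5/6))/7 = 5/42.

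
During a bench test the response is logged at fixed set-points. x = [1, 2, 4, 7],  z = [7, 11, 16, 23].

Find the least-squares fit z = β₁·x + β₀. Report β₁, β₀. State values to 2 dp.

β₁ = 2.60, β₀ = 5.17

Compute the Gram sums: Σx·x = 70, Σx = 14, Σ1 = 4.
For Mᵀz: Σx·z = 254, Σz = 57.
Normal equations: [[70, 14]; [14, 4]]·[β₁, β₀]ᵀ = [254, 57]ᵀ.
Δ = 70·4 − 14² = 84.
β₁ = (254·4 − 14·57)/84 = 109/42; β₀ = (70·57 − 14·254)/84 = 31/6.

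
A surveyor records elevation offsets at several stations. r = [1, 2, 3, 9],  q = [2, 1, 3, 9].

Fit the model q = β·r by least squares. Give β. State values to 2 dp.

MᵀM·[β]ᵀ = Mᵀq reads: 95·β = 94.
(Σr·r = 95, Σr·q = 94.)
β = 94/95 = 0.989474.

β = 0.99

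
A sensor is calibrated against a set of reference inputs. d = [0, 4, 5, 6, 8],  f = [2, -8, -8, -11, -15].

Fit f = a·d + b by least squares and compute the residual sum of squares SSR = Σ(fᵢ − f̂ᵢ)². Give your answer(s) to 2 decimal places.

SSR = 2.43

Entries of AᵀA: Σd·d = 141, Σd = 23, Σ1 = 5.
And Σd·f = -258, Σf = -40.
AᵀA·[a, b]ᵀ = Aᵀf becomes [[141, 23]; [23, 5]]·[a, b]ᵀ = [-258, -40]ᵀ.
det = 141·5 − 23² = 176.
a = ((-258)·5 − 23·(-40))/176 = -185/88; b = (141·(-40) − 23·(-258))/176 = 147/88.
Residuals: 29/88, -111/88, 37/44, -5/88, 13/88; SSR = 107/44.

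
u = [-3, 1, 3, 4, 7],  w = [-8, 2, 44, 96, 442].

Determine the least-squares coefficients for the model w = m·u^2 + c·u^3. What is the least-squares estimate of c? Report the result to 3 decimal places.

c = 0.999

Entries of XᵀX: Σu^2·u^2 = 2820, Σu^2·u^3 = 17832, Σu^3·u^3 = 123204.
For Xᵀw: Σu^2·w = 23520, Σu^3·w = 159156.
Normal equations: [[2820, 17832]; [17832, 123204]]·[m, c]ᵀ = [23520, 159156]ᵀ.
Δ = 2820·123204 − 17832² = 29455056.
m = (23520·123204 − 17832·159156)/29455056 = 414502/204549; c = (2820·159156 − 17832·23520)/29455056 = 204245/204549.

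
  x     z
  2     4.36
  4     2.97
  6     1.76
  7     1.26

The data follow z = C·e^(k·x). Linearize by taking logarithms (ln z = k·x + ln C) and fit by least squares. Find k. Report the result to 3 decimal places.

With ln zᵢ as the transformed response and xᵢ as the regressor:
Σx = 19.0000, Σ(x)² = 105.0000, Σln z = 3.3575, Σx·ln z = 12.3089.
Equations: 105.0000·k + 19.0000·ln C = 12.3089;  19.0000·k + 4·ln C = 3.3575.
Solving (det = 59.0000): k = -0.24672, ln C = 2.01127.

k = -0.247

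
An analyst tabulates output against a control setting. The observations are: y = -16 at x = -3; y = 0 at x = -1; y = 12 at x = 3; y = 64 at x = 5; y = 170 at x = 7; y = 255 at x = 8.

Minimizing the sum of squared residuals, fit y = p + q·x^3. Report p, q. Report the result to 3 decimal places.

Entries of AᵀA: Σ1 = 6, Σx^3 = 979, Σx^3·x^3 = 396877.
Right-hand side: Σy = 485, Σx^3·y = 197626.
Eliminating q: 396877·(row 1) − 979·(row 2) gives 1422821·p = 396877·485 − 979·197626 = -990509, so p = -990509/1422821.
Then q = (197626 − 979·(-990509/1422821))/396877 = 710941/1422821.

p = -0.696, q = 0.500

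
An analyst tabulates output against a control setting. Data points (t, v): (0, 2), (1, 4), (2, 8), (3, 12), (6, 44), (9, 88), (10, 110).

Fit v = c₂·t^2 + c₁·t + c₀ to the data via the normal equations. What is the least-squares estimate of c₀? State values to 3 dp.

Entries of AᵀA: Σt^2·t^2 = 17955, Σt^2·t = 1981, Σt^2 = 231, Σt·t = 231, Σt = 31, Σ1 = 7.
For Aᵀv: Σt^2·v = 19856, Σt·v = 2212, Σv = 268.
AᵀA·[c₂, c₁, c₀]ᵀ = Aᵀv becomes [[17955, 1981, 231]; [1981, 231, 31]; [231, 31, 7]]·[c₂, c₁, c₀]ᵀ = [19856, 2212, 268]ᵀ.
Solving the 3×3 system (Gaussian elimination) gives c₂ = 87316/88361, c₁ = 10570/12623, c₀ = 24838/12623.

c₀ = 1.968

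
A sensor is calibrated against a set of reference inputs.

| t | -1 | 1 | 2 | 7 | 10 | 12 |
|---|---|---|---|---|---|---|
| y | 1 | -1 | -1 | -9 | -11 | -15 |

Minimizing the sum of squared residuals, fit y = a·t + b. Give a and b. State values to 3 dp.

Sums needed: Σt·t = 299, Σt = 31, Σ1 = 6.
Moment sums: Σt·y = -357, Σy = -36.
AᵀA·[a, b]ᵀ = Aᵀy becomes [[299, 31]; [31, 6]]·[a, b]ᵀ = [-357, -36]ᵀ.
Δ = 299·6 − 31² = 833.
a = ((-357)·6 − 31·(-36))/833 = -1026/833; b = (299·(-36) − 31·(-357))/833 = 303/833.

a = -1.232, b = 0.364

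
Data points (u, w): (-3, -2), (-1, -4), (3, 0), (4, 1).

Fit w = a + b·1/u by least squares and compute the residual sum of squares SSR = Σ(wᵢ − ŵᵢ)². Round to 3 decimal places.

SSR = 0.910

AᵀA·[a, b]ᵀ = Aᵀw reads: 4·a + (-3/4)·b = -5;  (-3/4)·a + (185/144)·b = 59/12.
(Σ1 = 4, Σ1/u = -3/4, Σ1/u·1/u = 185/144, Σw = -5, Σ1/u·w = 59/12.)
Δ = 4·(185/144) − (-3/4)² = 659/144.
a = ((-5)·(185/144) − (-3/4)·(59/12))/(659/144) = -394/659; b = (4·(59/12) − (-3/4)·(-5))/(659/144) = 2292/659.
Residuals: -160/659, 50/659, -370/659, 480/659; SSR = 600/659.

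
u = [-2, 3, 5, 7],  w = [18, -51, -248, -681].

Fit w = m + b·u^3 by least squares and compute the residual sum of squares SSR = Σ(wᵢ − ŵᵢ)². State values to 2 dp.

MᵀM·[m, b]ᵀ = Mᵀw reads: 4·m + 487·b = -962;  487·m + 134067·b = -266104.
(Σ1 = 4, Σu^3 = 487, Σu^3·u^3 = 134067, Σw = -962, Σu^3·w = -266104.)
det = 4·134067 − 487² = 299099.
m = ((-962)·134067 − 487·(-266104))/299099 = 620194/299099; b = (4·(-266104) − 487·(-962))/299099 = -595922/299099.
Residuals: -3788/299099, 215651/299099, -306496/299099, 94633/299099; SSR = 499550/299099.

SSR = 1.67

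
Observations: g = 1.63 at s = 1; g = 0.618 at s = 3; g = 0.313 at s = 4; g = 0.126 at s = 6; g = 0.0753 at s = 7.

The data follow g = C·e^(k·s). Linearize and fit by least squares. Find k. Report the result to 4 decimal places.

Let Y = ln g. Fitting Y = k·s + ln C by least squares:
Σs = 21.0000, Σ(s)² = 111.0000, Σln g = -5.8120, Σs·ln g = -36.1342.
Normal system: [[111.0000, 21.0000]; [21.0000, 5]]·[k, ln C]ᵀ = [-36.1342, -5.8120]ᵀ.
Slope k = (n·Σs·ln g − Σs·Σln g)/(n·Σ(s)² − (Σs)²) = (5·-36.1342 − 21.0000·-5.8120)/114.0000 = -0.51420; ln C = (Σln g − k·Σs)/n = 0.99726.

k = -0.5142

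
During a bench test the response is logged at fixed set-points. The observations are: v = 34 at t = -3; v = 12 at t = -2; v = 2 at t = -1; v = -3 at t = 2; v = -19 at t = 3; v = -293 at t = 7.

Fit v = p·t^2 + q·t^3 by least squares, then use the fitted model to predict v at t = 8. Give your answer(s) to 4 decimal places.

v̂ = -445.3967

XᵀX·[p, q]ᵀ = Xᵀv reads: 2596·p + 16806·q = -14184;  16806·p + 119236·q = -102052.
Δ = 2596·119236 − 16806² = 27095020.
p = ((-14184)·119236 − 16806·(-102052))/27095020 = 5960622/6773755; q = (2596·(-102052) − 16806·(-14184))/27095020 = -6637672/6773755.
At t = 8: v̂ = (5960622/6773755)·(64) + (-6637672/6773755)·(512) = -3017008256/6773755.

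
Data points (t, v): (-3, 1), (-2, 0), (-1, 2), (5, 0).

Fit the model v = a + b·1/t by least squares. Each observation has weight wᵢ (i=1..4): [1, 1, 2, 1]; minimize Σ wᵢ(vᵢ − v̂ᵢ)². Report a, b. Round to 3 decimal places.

Normal-equation sums: Σwᵢ·1 = 5, Σwᵢ·1/t = -79/30, Σwᵢ·1/t·1/t = 2161/900.
For MᵀWv: Σwᵢ·v = 5, Σwᵢ·1/t·v = -13/3.
MᵀWM·[a, b]ᵀ = MᵀWv becomes [[5, -79/30]; [-79/30, 2161/900]]·[a, b]ᵀ = [5, -13/3]ᵀ.
Determinant 5·(2161/900) − (-79/30)² = 1141/225.
a = (5·(2161/900) − (-79/30)·(-13/3))/(1141/225) = 535/4564; b = (5·(-13/3) − (-79/30)·5)/(1141/225) = -3825/2282.

a = 0.117, b = -1.676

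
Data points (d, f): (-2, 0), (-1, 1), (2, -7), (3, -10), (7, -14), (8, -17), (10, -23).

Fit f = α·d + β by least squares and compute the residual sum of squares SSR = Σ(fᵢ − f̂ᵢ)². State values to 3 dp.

From the data, Σd·d = 231, Σd = 27, Σ1 = 7.
Moment sums: Σd·f = -509, Σf = -70.
MᵀM·[α, β]ᵀ = Mᵀf becomes [[231, 27]; [27, 7]]·[α, β]ᵀ = [-509, -70]ᵀ.
Determinant 231·7 − 27² = 888.
α = ((-509)·7 − 27·(-70))/888 = -1673/888; β = (231·(-70) − 27·(-509))/888 = -809/296.
Residuals: -919/888, 821/444, -443/888, -239/148, 853/444, 715/888, -1267/888; SSR = 12185/888.

SSR = 13.722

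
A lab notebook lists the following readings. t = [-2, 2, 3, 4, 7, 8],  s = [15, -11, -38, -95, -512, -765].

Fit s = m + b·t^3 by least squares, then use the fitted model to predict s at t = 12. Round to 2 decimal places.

Sums needed: Σ1 = 6, Σt^3 = 946, Σt^3·t^3 = 384746.
Moment sums: Σs = -1406, Σt^3·s = -574610.
AᵀA·[m, b]ᵀ = Aᵀs becomes [[6, 946]; [946, 384746]]·[m, b]ᵀ = [-1406, -574610]ᵀ.
det = 6·384746 − 946² = 1413560.
m = ((-1406)·384746 − 946·(-574610))/1413560 = 328523/176695; b = (6·(-574610) − 946·(-1406))/1413560 = -264698/176695.
At t = 12: ŝ = (328523/176695)·(1) + (-264698/176695)·(1728) = -457069621/176695.

ŝ = -2586.77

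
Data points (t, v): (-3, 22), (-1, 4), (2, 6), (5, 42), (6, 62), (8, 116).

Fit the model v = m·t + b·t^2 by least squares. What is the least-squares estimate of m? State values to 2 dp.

m = -1.46

Entries of AᵀA: Σt·t = 139, Σt·t^2 = 833, Σt^2·t^2 = 6115.
Moment sums: Σt·v = 1452, Σt^2·v = 10932.
Normal equations: [[139, 833]; [833, 6115]]·[m, b]ᵀ = [1452, 10932]ᵀ.
Δ = 139·6115 − 833² = 156096.
m = (1452·6115 − 833·10932)/156096 = -1579/1084; b = (139·10932 − 833·1452)/156096 = 2153/1084.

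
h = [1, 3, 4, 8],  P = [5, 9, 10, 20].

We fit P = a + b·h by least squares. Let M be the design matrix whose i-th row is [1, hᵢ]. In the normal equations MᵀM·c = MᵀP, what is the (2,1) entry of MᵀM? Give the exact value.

Row 2 ↔ basis h, column 1 ↔ basis 1, so (MᵀM)_{2,1} = Σᵢ h = (1)·(1) + (3)·(1) + (4)·(1) + (8)·(1) = 16.

16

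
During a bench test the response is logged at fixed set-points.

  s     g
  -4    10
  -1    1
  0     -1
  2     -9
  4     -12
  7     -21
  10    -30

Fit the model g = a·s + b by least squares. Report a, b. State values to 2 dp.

a = -2.82, b = -1.60

MᵀM·[a, b]ᵀ = Mᵀg reads: 186·a + 18·b = -554;  18·a + 7·b = -62.
Determinant 186·7 − 18² = 978.
a = ((-554)·7 − 18·(-62))/978 = -1381/489; b = (186·(-62) − 18·(-554))/978 = -260/163.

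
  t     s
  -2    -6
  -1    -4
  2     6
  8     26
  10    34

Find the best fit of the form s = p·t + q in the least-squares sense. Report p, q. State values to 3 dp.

p = 3.347, q = -0.181

The normal equations are: 173·p + 17·q = 576;  17·p + 5·q = 56.
(Σt·t = 173, Σt = 17, Σ1 = 5, Σt·s = 576, Σs = 56.)
det = 173·5 − 17² = 576.
p = (576·5 − 17·56)/576 = 241/72; q = (173·56 − 17·576)/576 = -13/72.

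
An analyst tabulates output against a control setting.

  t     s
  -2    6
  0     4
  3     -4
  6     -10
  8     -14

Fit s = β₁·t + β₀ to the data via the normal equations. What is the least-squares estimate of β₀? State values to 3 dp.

With design matrix A, AᵀA = [[113, 15]; [15, 5]] and Aᵀs = [-196, -18]ᵀ.
Eliminating β₀: 5·(row 1) − 15·(row 2) gives 340·β₁ = 5·(-196) − 15·(-18) = -710, so β₁ = -71/34.
Then β₀ = ((-18) − 15·(-71/34))/5 = 453/170.

β₀ = 2.665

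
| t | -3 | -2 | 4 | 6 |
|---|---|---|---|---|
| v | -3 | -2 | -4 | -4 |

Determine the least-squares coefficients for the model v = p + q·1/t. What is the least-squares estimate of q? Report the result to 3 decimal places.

q = -2.502

The normal system MᵀM·[p, q]ᵀ = Mᵀv is [[4, -5/12]; [-5/12, 65/144]]·[p, q]ᵀ = [-13, 1/3]ᵀ.
Δ = 4·(65/144) − (-5/12)² = 235/144.
p = ((-13)·(65/144) − (-5/12)·(1/3))/(235/144) = -165/47; q = (4·(1/3) − (-5/12)·(-13))/(235/144) = -588/235.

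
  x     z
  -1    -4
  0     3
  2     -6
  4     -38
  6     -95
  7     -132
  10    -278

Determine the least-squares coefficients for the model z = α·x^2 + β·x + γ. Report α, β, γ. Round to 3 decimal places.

α = -2.993, β = 1.896, γ = 1.919

Normal-equation sums: Σx^2·x^2 = 13970, Σx^2·x = 1630, Σx^2 = 206, Σx·x = 206, Σx = 28, Σ1 = 7.
For Aᵀz: Σx^2·z = -38324, Σx·z = -4434, Σz = -550.
AᵀA·[α, β, γ]ᵀ = Aᵀz becomes [[13970, 1630, 206]; [1630, 206, 28]; [206, 28, 7]]·[α, β, γ]ᵀ = [-38324, -4434, -550]ᵀ.
Solving the 3×3 system (Gaussian elimination) gives α = -490691/163956, β = 23911/12612, γ = 52451/27326.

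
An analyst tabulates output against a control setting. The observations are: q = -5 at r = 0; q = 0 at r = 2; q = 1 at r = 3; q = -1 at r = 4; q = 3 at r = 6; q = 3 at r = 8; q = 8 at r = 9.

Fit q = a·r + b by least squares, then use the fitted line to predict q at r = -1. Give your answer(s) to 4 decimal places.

Normal-equation sums: Σr·r = 210, Σr = 32, Σ1 = 7.
Moment sums: Σr·q = 113, Σq = 9.
Δ = 210·7 − 32² = 446.
a = (113·7 − 32·9)/446 = 503/446; b = (210·9 − 32·113)/446 = -863/223.
At r = -1: q̂ = (503/446)·(-1) + (-863/223)·(1) = -2229/446.

q̂ = -4.9978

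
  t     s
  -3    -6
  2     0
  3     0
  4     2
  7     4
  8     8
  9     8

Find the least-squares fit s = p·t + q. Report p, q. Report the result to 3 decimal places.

Setting ∂/∂p … = 0 gives: 232·p + 30·q = 190;  30·p + 7·q = 16.
(Σt·t = 232, Σt = 30, Σ1 = 7, Σt·s = 190, Σs = 16.)
det = 232·7 − 30² = 724.
p = (190·7 − 30·16)/724 = 425/362; q = (232·16 − 30·190)/724 = -497/181.

p = 1.174, q = -2.746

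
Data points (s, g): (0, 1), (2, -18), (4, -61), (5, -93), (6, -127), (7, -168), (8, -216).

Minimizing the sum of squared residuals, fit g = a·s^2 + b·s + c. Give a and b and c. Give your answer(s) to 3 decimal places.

a = -2.861, b = -4.255, c = 1.299

Normal-equation sums: Σs^2·s^2 = 8690, Σs^2·s = 1268, Σs^2 = 194, Σs·s = 194, Σs = 32, Σ1 = 7.
Moment sums: Σs^2·g = -30001, Σs·g = -4411, Σg = -682.
So MᵀM·[a, b, c]ᵀ = Mᵀg: [[8690, 1268, 194]; [1268, 194, 32]; [194, 32, 7]]·[a, b, c]ᵀ = [-30001, -4411, -682]ᵀ.
Row-reducing yields a = -42811/14966, b = -63675/14966, c = 1389/1069.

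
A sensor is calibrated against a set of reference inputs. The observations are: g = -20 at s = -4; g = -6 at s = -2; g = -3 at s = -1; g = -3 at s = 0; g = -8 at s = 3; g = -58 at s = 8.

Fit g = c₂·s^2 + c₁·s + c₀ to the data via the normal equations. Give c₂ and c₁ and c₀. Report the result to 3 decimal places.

The normal system XᵀX·[c₂, c₁, c₀]ᵀ = Xᵀg is [[4450, 466, 94]; [466, 94, 4]; [94, 4, 6]]·[c₂, c₁, c₀]ᵀ = [-4131, -393, -98]ᵀ.
Inverting the 3×3 Gram matrix, [c₂, c₁, c₀]ᵀ = [-26228/27313, 3243/4966, -47098/27313]ᵀ.

c₂ = -0.960, c₁ = 0.653, c₀ = -1.724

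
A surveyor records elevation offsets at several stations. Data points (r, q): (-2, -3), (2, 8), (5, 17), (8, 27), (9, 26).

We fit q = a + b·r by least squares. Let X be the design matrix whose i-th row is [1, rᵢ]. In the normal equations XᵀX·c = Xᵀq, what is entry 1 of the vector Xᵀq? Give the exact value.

75

Entry 1 ↔ basis 1, so (Xᵀq)_{1} = Σᵢ qᵢ = (1)·(-3) + (1)·(8) + (1)·(17) + (1)·(27) + (1)·(26) = 75.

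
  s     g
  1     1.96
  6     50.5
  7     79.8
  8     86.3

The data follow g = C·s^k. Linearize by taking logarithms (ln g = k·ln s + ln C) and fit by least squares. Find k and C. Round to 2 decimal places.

k = 1.85, C = 1.96

Let Y = ln g. Fitting Y = k·ln s + ln C by least squares:
Σln s = 5.8171, Σ(ln s)² = 11.3210, Σln g = 13.4323, Σln s·ln g = 24.8192.
Equations: 11.3210·k + 5.8171·ln C = 24.8192;  5.8171·k + 4·ln C = 13.4323.
Δ = 11.3210·4 − (5.8171)² = 11.4454; k = (24.8192·4 − 5.8171·13.4323)/11.4454 = 1.84701, ln C = (11.3210·13.4323 − 5.8171·24.8192)/11.4454 = 0.67201, so C = exp(0.67201) = 1.95816.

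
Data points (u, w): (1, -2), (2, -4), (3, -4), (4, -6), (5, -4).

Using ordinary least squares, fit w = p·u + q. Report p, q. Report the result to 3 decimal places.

p = -0.600, q = -2.200

Setting ∂/∂p … = 0 gives: 55·p + 15·q = -66;  15·p + 5·q = -20.
Determinant 55·5 − 15² = 50.
p = ((-66)·5 − 15·(-20))/50 = -3/5; q = (55·(-20) − 15·(-66))/50 = -11/5.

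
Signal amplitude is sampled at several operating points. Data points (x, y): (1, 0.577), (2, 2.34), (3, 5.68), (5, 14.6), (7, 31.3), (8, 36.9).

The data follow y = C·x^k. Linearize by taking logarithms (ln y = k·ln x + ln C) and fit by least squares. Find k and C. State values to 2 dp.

k = 2.02, C = 0.59

Linearized form: ln y = k·ln x + ln C. From the 6 transformed points,
XᵀX = [[12.3883, 7.4265]; [7.4265, 6]], rhs = [21.0165, 11.7700]ᵀ  (here Σln x = 7.4265, Σ(ln x)² = 12.3883, Σln y = 11.7700, Σln x·ln y = 21.0165).
Δ = 12.3883·6 − (7.4265)² = 19.1764; k = (21.0165·6 − 7.4265·11.7700)/19.1764 = 2.01749, ln C = (12.3883·11.7700 − 7.4265·21.0165)/19.1764 = -0.53549, so C = exp(-0.53549) = 0.58538.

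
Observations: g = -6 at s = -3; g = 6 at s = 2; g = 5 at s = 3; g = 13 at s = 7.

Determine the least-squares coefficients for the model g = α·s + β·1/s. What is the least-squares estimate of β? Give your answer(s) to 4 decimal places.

Sums needed: Σs·s = 71, Σs·1/s = 4, Σ1/s·1/s = 869/1764.
For Aᵀg: Σs·g = 136, Σ1/s·g = 179/21.
Normal equations: [[71, 4]; [4, 869/1764]]·[α, β]ᵀ = [136, 179/21]ᵀ.
Determinant 71·(869/1764) − 4² = 33475/1764.
α = (136·(869/1764) − 4·(179/21))/(33475/1764) = 11608/6695; β = (71·(179/21) − 4·136)/(33475/1764) = 21588/6695.

β = 3.2245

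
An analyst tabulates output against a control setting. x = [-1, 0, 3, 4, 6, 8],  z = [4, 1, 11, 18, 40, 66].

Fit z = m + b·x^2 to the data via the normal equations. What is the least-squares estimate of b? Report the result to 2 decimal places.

b = 1.01

The normal system AᵀA·[m, b]ᵀ = Aᵀz is [[6, 126]; [126, 5730]]·[m, b]ᵀ = [140, 6055]ᵀ.
Determinant 6·5730 − 126² = 18504.
m = (140·5730 − 126·6055)/18504 = 6545/3084; b = (6·6055 − 126·140)/18504 = 3115/3084.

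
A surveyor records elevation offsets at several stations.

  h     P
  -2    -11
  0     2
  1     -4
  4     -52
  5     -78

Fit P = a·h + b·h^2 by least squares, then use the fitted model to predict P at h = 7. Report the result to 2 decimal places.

Sums needed: Σh·h = 46, Σh·h^2 = 182, Σh^2·h^2 = 898.
For AᵀP: Σh·P = -580, Σh^2·P = -2830.
Normal equations: [[46, 182]; [182, 898]]·[a, b]ᵀ = [-580, -2830]ᵀ.
det = 46·898 − 182² = 8184.
a = ((-580)·898 − 182·(-2830))/8184 = -1445/2046; b = (46·(-2830) − 182·(-580))/8184 = -6155/2046.
At h = 7: P̂ = (-1445/2046)·(7) + (-6155/2046)·(49) = -155855/1023.

P̂ = -152.35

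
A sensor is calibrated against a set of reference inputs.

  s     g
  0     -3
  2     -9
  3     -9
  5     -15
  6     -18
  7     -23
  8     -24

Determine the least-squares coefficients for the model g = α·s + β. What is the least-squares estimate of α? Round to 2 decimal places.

α = -2.69

The normal equations are: 187·α + 31·β = -581;  31·α + 7·β = -101.
Determinant 187·7 − 31² = 348.
α = ((-581)·7 − 31·(-101))/348 = -78/29; β = (187·(-101) − 31·(-581))/348 = -73/29.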